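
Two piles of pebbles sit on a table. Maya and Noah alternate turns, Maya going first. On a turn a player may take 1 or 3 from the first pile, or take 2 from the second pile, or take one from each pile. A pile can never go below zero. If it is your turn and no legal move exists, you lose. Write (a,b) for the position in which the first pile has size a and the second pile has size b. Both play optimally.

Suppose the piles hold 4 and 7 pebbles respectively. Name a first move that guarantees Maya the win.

Positions with no move are L. A position that does have a move is losing for the player to move precisely when every available move leads to a winning position for the opponent. Fill in the labels:
No move ever increases a pile, so every position that can arise here has a ≤ 4 and b ≤ 7; it is enough to label the cells with 0 ≤ a ≤ 4 and 0 ≤ b ≤ 7.
Every move lowers a or b (never raises either), so fill the grid row by row in increasing a, and left to right within a row: each cell's successors are then already labelled.
      b=0  b=1  b=2  b=3  b=4  b=5  b=6  b=7
a=0:    L    L    W    W    L    L    W    W
a=1:    W    W    W    L    W    W    W    L
a=2:    L    L    W    W    W    L    L    W
a=3:    W    W    W    L    W    W    W    W
a=4:    L    L    W    W    W    L    L    W
Cells with no legal move (terminal, hence L): (0,0), (0,1).
The remaining L cells, each justified by listing all of its moves:
(0,4): the only move is to (0,2)(W), a W ⇒ L
(0,5): the only move is to (0,3)(W), a W ⇒ L
(1,3): moves to (0,3)(W), (1,1)(W), (0,2)(W); every one is W ⇒ L
(1,7): moves to (0,7)(W), (1,5)(W), (0,6)(W); every one is W ⇒ L
(2,0): the only move is to (1,0)(W), a W ⇒ L
(2,1): moves to (1,1)(W), (1,0)(W); every one is W ⇒ L
(2,5): moves to (1,5)(W), (2,3)(W), (1,4)(W); every one is W ⇒ L
(2,6): moves to (1,6)(W), (2,4)(W), (1,5)(W); every one is W ⇒ L
(3,3): moves to (2,3)(W), (0,3)(W), (3,1)(W), (2,2)(W); every one is W ⇒ L
(4,0): moves to (3,0)(W), (1,0)(W); every one is W ⇒ L
(4,1): moves to (3,1)(W), (1,1)(W), (3,0)(W); every one is W ⇒ L
(4,5): moves to (3,5)(W), (1,5)(W), (4,3)(W), (3,4)(W); every one is W ⇒ L
(4,6): moves to (3,6)(W), (1,6)(W), (4,4)(W), (3,5)(W); every one is W ⇒ L
Every other cell has at least one move into one of the L cells above, so it is W.
From (4,7), the L positions reachable in one move are: (1,7), (4,5). Any move reaching one of these is winning.

Move to (1,7).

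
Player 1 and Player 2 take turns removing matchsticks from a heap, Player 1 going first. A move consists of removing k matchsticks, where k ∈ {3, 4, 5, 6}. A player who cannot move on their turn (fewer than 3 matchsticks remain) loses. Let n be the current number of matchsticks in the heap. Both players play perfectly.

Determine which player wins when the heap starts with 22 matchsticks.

Build the W/L table. Terminal = L. A non-terminal position is W if it has a move to some L; otherwise it is L.
n=0: no move → L
n=1: no move → L
n=2: no move → L
n=3: reaches L-position 0 → W
n=4: reaches L-position 1 → W
n=5: reaches L-position 2 → W
n=6: reaches L-position 2 → W
n=7: reaches L-position 2 → W
n=8: reaches L-position 2 → W
n=9: only reaches 6(W), 5(W), 4(W), 3(W), all W → L
n=10: only reaches 7(W), 6(W), 5(W), 4(W), all W → L
n=11: only reaches 8(W), 7(W), 6(W), 5(W), all W → L
n=12: reaches L-position 9 → W
n=13: reaches L-position 10 → W
n=14: reaches L-position 11 → W
n=15: reaches L-position 11 → W
n=16: reaches L-position 11 → W
n=17: reaches L-position 11 → W
n=18: only reaches 15(W), 14(W), 13(W), 12(W), all W → L
n=19: only reaches 16(W), 15(W), 14(W), 13(W), all W → L
n=20: only reaches 17(W), 16(W), 15(W), 14(W), all W → L
n=21: reaches L-position 18 → W
n=22: reaches L-position 19 → W
The starting position 22 is W: Player 1 should remove 3, leaving 19, handing over an L position.

Player 1 wins.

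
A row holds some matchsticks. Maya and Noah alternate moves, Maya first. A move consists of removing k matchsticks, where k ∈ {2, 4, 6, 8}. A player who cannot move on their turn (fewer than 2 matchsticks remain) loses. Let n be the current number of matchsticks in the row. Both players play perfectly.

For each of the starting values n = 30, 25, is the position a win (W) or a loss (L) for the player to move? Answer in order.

30: L, 25: W

Work bottom-up. With no move the player to move loses. Otherwise the position is W if at least one move leads to an L position for the opponent, and L if every move leads to a W.
n=0: no move → L
n=1: no move → L
n=2: reaches L-position 0 → W
n=3: reaches L-position 1 → W
n=4: reaches L-position 0 → W
n=5: reaches L-position 1 → W
n=6: reaches L-position 0 → W
n=7: reaches L-position 1 → W
n=8: reaches L-position 0 → W
n=9: reaches L-position 1 → W
n=10: only reaches 8(W), 6(W), 4(W), 2(W), all W → L
n=11: only reaches 9(W), 7(W), 5(W), 3(W), all W → L
n=12: reaches L-position 10 → W
n=13: reaches L-position 11 → W
n=14: reaches L-position 10 → W
n=15: reaches L-position 11 → W
n=16: reaches L-position 10 → W
n=17: reaches L-position 11 → W
n=18: reaches L-position 10 → W
n=19: reaches L-position 11 → W
n=20: only reaches 18(W), 16(W), 14(W), 12(W), all W → L
n=21: only reaches 19(W), 17(W), 15(W), 13(W), all W → L
n=22: reaches L-position 20 → W
n=23: reaches L-position 21 → W
n=24: reaches L-position 20 → W
n=25: reaches L-position 21 → W
n=26: reaches L-position 20 → W
n=27: reaches L-position 21 → W
n=28: reaches L-position 20 → W
n=29: reaches L-position 21 → W
n=30: only reaches 28(W), 26(W), 24(W), 22(W), all W → L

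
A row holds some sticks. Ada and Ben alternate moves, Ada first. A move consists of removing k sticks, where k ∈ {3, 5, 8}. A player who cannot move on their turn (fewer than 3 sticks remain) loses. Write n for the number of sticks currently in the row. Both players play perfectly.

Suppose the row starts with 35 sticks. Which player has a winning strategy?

Ben wins.

Build the W/L table. Terminal = L. A non-terminal position is W if it has a move to some L; otherwise it is L.
n=0: no move → L
n=1: no move → L
n=2: no move → L
n=3: can move to 0, which is L ⇒ W
n=4: can move to 1, which is L ⇒ W
n=5: can move to 2, which is L ⇒ W
n=6: can move to 1, which is L ⇒ W
n=7: can move to 2, which is L ⇒ W
n=8: can move to 0, which is L ⇒ W
n=9: can move to 1, which is L ⇒ W
n=10: can move to 2, which is L ⇒ W
n=11: moves to 8(W), 6(W), 3(W); every one is W ⇒ L
n=12: moves to 9(W), 7(W), 4(W); every one is W ⇒ L
n=13: moves to 10(W), 8(W), 5(W); every one is W ⇒ L
n=14: can move to 11, which is L ⇒ W
n=15: can move to 12, which is L ⇒ W
n=16: can move to 13, which is L ⇒ W
n=17: can move to 12, which is L ⇒ W
n=18: can move to 13, which is L ⇒ W
n=19: can move to 11, which is L ⇒ W
n=20: can move to 12, which is L ⇒ W
n=21: can move to 13, which is L ⇒ W
n=22: moves to 19(W), 17(W), 14(W); every one is W ⇒ L
n=23: moves to 20(W), 18(W), 15(W); every one is W ⇒ L
n=24: moves to 21(W), 19(W), 16(W); every one is W ⇒ L
n=25: can move to 22, which is L ⇒ W
n=26: can move to 23, which is L ⇒ W
n=27: can move to 24, which is L ⇒ W
n=28: can move to 23, which is L ⇒ W
n=29: can move to 24, which is L ⇒ W
n=30: can move to 22, which is L ⇒ W
n=31: can move to 23, which is L ⇒ W
n=32: can move to 24, which is L ⇒ W
n=33: moves to 30(W), 28(W), 25(W); every one is W ⇒ L
n=34: moves to 31(W), 29(W), 26(W); every one is W ⇒ L
n=35: moves to 32(W), 30(W), 27(W); every one is W ⇒ L
Every move from 35 reaches a W position, so the mover loses.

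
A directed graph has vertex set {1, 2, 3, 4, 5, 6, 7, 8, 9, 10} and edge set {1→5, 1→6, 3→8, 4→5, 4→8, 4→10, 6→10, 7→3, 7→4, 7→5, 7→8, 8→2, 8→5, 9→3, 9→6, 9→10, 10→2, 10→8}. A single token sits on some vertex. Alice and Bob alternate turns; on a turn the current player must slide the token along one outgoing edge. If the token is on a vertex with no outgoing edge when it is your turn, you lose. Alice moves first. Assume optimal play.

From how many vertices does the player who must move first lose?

Build the W/L table. Terminal = L. A non-terminal position is W if it has a move to some L; otherwise it is L.
Every edge goes from a vertex to one that appears earlier in the order 5, 2, 8, 10, 3, 4, 7, 6, 9, 1, so processing vertices in that order labels each vertex after all of its successors.
5: no outgoing edge → L
2: no outgoing edge → L
8: →2(L), so W
10: →2(L), so W
3: →8(W) only, which is W, so L
4: →5(L), so W
7: →3(L), so W
6: →10(W) only, which is W, so L
9: →6(L), so W
1: →6(L), so W
The L vertices are 2, 3, 5, 6; that is 4 in all.

4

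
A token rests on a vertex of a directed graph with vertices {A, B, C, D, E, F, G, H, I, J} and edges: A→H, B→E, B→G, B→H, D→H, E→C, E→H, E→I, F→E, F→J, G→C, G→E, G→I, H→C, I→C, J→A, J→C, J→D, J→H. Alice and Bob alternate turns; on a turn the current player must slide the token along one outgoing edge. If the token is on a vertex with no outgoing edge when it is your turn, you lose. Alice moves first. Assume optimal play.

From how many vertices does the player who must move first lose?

Compute win/loss labels from the base case upward. A position with no move is L. Any other position is W if it can reach an L in one move, else L.
Every edge goes from a vertex to one that appears earlier in the order C, I, H, E, G, B, A, D, J, F, so processing vertices in that order labels each vertex after all of its successors.
C: no outgoing edge → L
I: →C(L), so W
H: →C(L), so W
E: →C(L), so W
G: →C(L), so W
B: →G(W), E(W), H(W) — all W, so L
A: →H(W) only, which is W, so L
D: →H(W) only, which is W, so L
J: →D(L), so W
F: →J(W), E(W) — all W, so L
The L vertices are A, B, C, D, F; that is 5 in all.

5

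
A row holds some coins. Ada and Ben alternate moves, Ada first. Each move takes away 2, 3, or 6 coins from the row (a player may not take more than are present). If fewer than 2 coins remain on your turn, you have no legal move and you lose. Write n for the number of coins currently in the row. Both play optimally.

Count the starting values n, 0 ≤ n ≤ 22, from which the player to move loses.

8

Compute win/loss labels from the base case upward. A position with no move is L. Any other position is W if it can reach an L in one move, else L.
n=0: no move → L
n=1: no move → L
n=2: W (go to 0, an L position)
n=3: W (go to 1, an L position)
n=4: W (go to 1, an L position)
n=5: L (options 3(W), 2(W) are all W)
n=6: W (go to 0, an L position)
n=7: W (go to 5, an L position)
n=8: W (go to 5, an L position)
n=9: L (options 7(W), 6(W), 3(W) are all W)
n=10: L (options 8(W), 7(W), 4(W) are all W)
n=11: W (go to 9, an L position)
n=12: W (go to 10, an L position)
n=13: W (go to 10, an L position)
n=14: L (options 12(W), 11(W), 8(W) are all W)
n=15: W (go to 9, an L position)
n=16: W (go to 14, an L position)
n=17: W (go to 14, an L position)
n=18: L (options 16(W), 15(W), 12(W) are all W)
n=19: L (options 17(W), 16(W), 13(W) are all W)
n=20: W (go to 18, an L position)
n=21: W (go to 19, an L position)
n=22: W (go to 19, an L position)
L entries with 0 ≤ n ≤ 22: n = 0, 1, 5, 9, 10, 14, 18, 19; that makes 8.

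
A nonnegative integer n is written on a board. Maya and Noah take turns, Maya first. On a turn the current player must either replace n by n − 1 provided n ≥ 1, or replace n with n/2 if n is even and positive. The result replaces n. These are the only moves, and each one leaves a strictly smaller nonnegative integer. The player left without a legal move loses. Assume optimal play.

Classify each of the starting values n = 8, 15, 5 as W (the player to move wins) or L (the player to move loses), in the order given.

8: W, 15: L, 5: L

Label each position W (a win for the player to move) or L (a loss). A position with no legal move is L; any other position is W exactly when some move reaches an L, and L when every move reaches a W.
n=0: no move → L
n=1: reaches L-position 0 → W
n=2: only reaches 1(W), which is W → L
n=3: reaches L-position 2 → W
n=4: reaches L-position 2 → W
n=5: only reaches 4(W), which is W → L
n=6: reaches L-position 5 → W
n=7: only reaches 6(W), which is W → L
n=8: reaches L-position 7 → W
n=9: only reaches 8(W), which is W → L
n=10: reaches L-position 5 → W
n=11: only reaches 10(W), which is W → L
n=12: reaches L-position 11 → W
n=13: only reaches 12(W), which is W → L
n=14: reaches L-position 7 → W
n=15: only reaches 14(W), which is W → L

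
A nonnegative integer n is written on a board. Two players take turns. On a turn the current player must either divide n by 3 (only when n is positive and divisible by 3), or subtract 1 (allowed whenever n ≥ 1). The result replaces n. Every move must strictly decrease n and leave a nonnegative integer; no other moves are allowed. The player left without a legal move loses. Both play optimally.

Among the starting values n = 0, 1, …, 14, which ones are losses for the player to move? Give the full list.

Build the W/L table. Terminal = L. A non-terminal position is W if it has a move to some L; otherwise it is L.
n=0: no move → L
n=1: →0(L), so W
n=2: →1(W) only, which is W, so L
n=3: →2(L), so W
n=4: →3(W) only, which is W, so L
n=5: →4(L), so W
n=6: →2(L), so W
n=7: →6(W) only, which is W, so L
n=8: →7(L), so W
n=9: →3(W), 8(W) — all W, so L
n=10: →9(L), so W
n=11: →10(W) only, which is W, so L
n=12: →4(L), so W
n=13: →12(W) only, which is W, so L
n=14: →13(L), so W
The losing starting values of n are exactly the entries labelled L in this table (7 of them).

0, 2, 4, 7, 9, 11, 13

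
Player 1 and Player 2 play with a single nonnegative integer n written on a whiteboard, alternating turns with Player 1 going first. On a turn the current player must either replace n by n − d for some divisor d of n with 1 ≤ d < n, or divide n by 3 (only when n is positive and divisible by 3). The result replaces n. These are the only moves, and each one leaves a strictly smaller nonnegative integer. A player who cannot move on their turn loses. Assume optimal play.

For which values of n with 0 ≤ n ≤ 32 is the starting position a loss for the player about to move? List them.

0, 1, 4, 7, 9, 11, 13, 15, 17, 19, 23, 25, 28, 31

Compute win/loss labels from the base case upward. A position with no move is L. Any other position is W if it can reach an L in one move, else L.
n=0: no move → L
n=1: no move → L
n=2: W (go to 1, an L position)
n=3: W (go to 1, an L position)
n=4: L (options 2(W), 3(W) are all W)
n=5: W (go to 4, an L position)
n=6: W (go to 4, an L position)
n=7: L (sole option 6(W) is W)
n=8: W (go to 4, an L position)
n=9: L (options 3(W), 6(W), 8(W) are all W)
n=10: W (go to 9, an L position)
n=11: L (sole option 10(W) is W)
n=12: W (go to 4, an L position)
n=13: L (sole option 12(W) is W)
n=14: W (go to 7, an L position)
n=15: L (options 5(W), 10(W), 12(W), 14(W) are all W)
n=16: W (go to 15, an L position)
n=17: L (sole option 16(W) is W)
n=18: W (go to 9, an L position)
n=19: L (sole option 18(W) is W)
n=20: W (go to 15, an L position)
n=21: W (go to 7, an L position)
n=22: W (go to 11, an L position)
n=23: L (sole option 22(W) is W)
n=24: W (go to 23, an L position)
n=25: L (options 20(W), 24(W) are all W)
n=26: W (go to 13, an L position)
n=27: W (go to 9, an L position)
n=28: L (options 14(W), 21(W), 24(W), 26(W), 27(W) are all W)
n=29: W (go to 28, an L position)
n=30: W (go to 15, an L position)
n=31: L (sole option 30(W) is W)
n=32: W (go to 28, an L position)
The losing starting values of n are exactly the entries labelled L in this table (14 of them).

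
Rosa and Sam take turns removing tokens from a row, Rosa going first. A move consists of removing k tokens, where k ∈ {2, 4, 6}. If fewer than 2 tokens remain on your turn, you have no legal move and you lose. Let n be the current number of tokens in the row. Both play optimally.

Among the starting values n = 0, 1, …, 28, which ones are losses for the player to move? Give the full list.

Positions with no move are L. A position that does have a move is losing for the player to move precisely when every available move leads to a winning position for the opponent. Fill in the labels:
n=0: no move → L
n=1: no move → L
n=2: reaches L-position 0 → W
n=3: reaches L-position 1 → W
n=4: reaches L-position 0 → W
n=5: reaches L-position 1 → W
n=6: reaches L-position 0 → W
n=7: reaches L-position 1 → W
n=8: only reaches 6(W), 4(W), 2(W), all W → L
n=9: only reaches 7(W), 5(W), 3(W), all W → L
n=10: reaches L-position 8 → W
n=11: reaches L-position 9 → W
n=12: reaches L-position 8 → W
n=13: reaches L-position 9 → W
n=14: reaches L-position 8 → W
n=15: reaches L-position 9 → W
n=16: only reaches 14(W), 12(W), 10(W), all W → L
n=17: only reaches 15(W), 13(W), 11(W), all W → L
n=18: reaches L-position 16 → W
n=19: reaches L-position 17 → W
n=20: reaches L-position 16 → W
n=21: reaches L-position 17 → W
n=22: reaches L-position 16 → W
n=23: reaches L-position 17 → W
n=24: only reaches 22(W), 20(W), 18(W), all W → L
n=25: only reaches 23(W), 21(W), 19(W), all W → L
n=26: reaches L-position 24 → W
n=27: reaches L-position 25 → W
n=28: reaches L-position 24 → W
Reading off the rows marked L gives the requested list; there are 8 such values of n.

0, 1, 8, 9, 16, 17, 24, 25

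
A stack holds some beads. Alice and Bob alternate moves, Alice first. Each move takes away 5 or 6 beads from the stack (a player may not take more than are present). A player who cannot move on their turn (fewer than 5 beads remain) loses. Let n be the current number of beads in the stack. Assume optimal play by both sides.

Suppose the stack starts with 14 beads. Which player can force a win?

Classify positions by backward induction: terminal positions (no move available) are L. From any other position, the mover wins iff some move reaches an L.
n=0: no move → L
n=1: no move → L
n=2: no move → L
n=3: no move → L
n=4: no move → L
n=5: →0(L), so W
n=6: →1(L), so W
n=7: →2(L), so W
n=8: →3(L), so W
n=9: →4(L), so W
n=10: →4(L), so W
n=11: →6(W), 5(W) — all W, so L
n=12: →7(W), 6(W) — all W, so L
n=13: →8(W), 7(W) — all W, so L
n=14: →9(W), 8(W) — all W, so L
The starting position 14 is L: whatever Alice does, the opponent receives a W position.

Bob wins.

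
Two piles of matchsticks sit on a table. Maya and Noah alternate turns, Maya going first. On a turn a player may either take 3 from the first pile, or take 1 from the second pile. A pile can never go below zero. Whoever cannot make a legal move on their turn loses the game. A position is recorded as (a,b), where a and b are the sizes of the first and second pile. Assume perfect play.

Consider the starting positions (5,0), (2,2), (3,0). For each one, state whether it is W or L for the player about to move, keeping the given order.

Label each position W (a win for the player to move) or L (a loss). A position with no legal move is L; any other position is W exactly when some move reaches an L, and L when every move reaches a W.
No move ever increases a pile, so every position that can arise here has a ≤ 5 and b ≤ 2; it is enough to label the cells with 0 ≤ a ≤ 5 and 0 ≤ b ≤ 2.
Every move lowers a or b (never raises either), so fill the grid row by row in increasing a, and left to right within a row: each cell's successors are then already labelled.
      b=0  b=1  b=2
a=0:    L    W    L
a=1:    L    W    L
a=2:    L    W    L
a=3:    W    L    W
a=4:    W    L    W
a=5:    W    L    W
Cells with no legal move (terminal, hence L): (0,0), (1,0), (2,0).
The remaining L cells, each justified by listing all of its moves:
(0,2): L (sole option (0,1)(W) is W)
(1,2): L (sole option (1,1)(W) is W)
(2,2): L (sole option (2,1)(W) is W)
(3,1): L (options (0,1)(W), (3,0)(W) are all W)
(4,1): L (options (1,1)(W), (4,0)(W) are all W)
(5,1): L (options (2,1)(W), (5,0)(W) are all W)
Every other cell has at least one move into one of the L cells above, so it is W.
(5,0): the move to (2,0) reaches an L cell, so W
(2,2): one of the L cells justified above, so L
(3,0): the move to (0,0) reaches an L cell, so W

(5,0): W, (2,2): L, (3,0): W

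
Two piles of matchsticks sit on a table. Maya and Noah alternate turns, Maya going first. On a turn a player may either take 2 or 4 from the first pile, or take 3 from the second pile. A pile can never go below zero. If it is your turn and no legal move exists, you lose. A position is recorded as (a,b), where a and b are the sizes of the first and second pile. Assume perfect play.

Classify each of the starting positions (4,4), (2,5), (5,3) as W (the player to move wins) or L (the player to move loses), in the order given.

(4,4): W, (2,5): L, (5,3): W

Work bottom-up. With no move the player to move loses. Otherwise the position is W if at least one move leads to an L position for the opponent, and L if every move leads to a W.
No move ever increases a pile, so every position that can arise here has a ≤ 5 and b ≤ 5; it is enough to label the cells with 0 ≤ a ≤ 5 and 0 ≤ b ≤ 5.
Every move lowers a or b (never raises either), so fill the grid row by row in increasing a, and left to right within a row: each cell's successors are then already labelled.
      b=0  b=1  b=2  b=3  b=4  b=5
a=0:    L    L    L    W    W    W
a=1:    L    L    L    W    W    W
a=2:    W    W    W    L    L    L
a=3:    W    W    W    L    L    L
a=4:    W    W    W    W    W    W
a=5:    W    W    W    W    W    W
Cells with no legal move (terminal, hence L): (0,0), (0,1), (0,2), (1,0), (1,1), (1,2).
The remaining L cells, each justified by listing all of its moves:
(2,3): L (options (0,3)(W), (2,0)(W) are all W)
(2,4): L (options (0,4)(W), (2,1)(W) are all W)
(2,5): L (options (0,5)(W), (2,2)(W) are all W)
(3,3): L (options (1,3)(W), (3,0)(W) are all W)
(3,4): L (options (1,4)(W), (3,1)(W) are all W)
(3,5): L (options (1,5)(W), (3,2)(W) are all W)
Every other cell has at least one move into one of the L cells above, so it is W.
(4,4): the move to (2,4) reaches an L cell, so W
(2,5): one of the L cells justified above, so L
(5,3): the move to (3,3) reaches an L cell, so W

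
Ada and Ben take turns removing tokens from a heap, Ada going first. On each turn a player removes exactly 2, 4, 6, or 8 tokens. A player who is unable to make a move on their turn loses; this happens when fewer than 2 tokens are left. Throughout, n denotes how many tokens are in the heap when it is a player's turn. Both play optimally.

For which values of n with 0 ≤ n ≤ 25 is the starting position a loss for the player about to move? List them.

Classify positions by backward induction: terminal positions (no move available) are L. From any other position, the mover wins iff some move reaches an L.
n=0: no move → L
n=1: no move → L
n=2: →0(L), so W
n=3: →1(L), so W
n=4: →0(L), so W
n=5: →1(L), so W
n=6: →0(L), so W
n=7: →1(L), so W
n=8: →0(L), so W
n=9: →1(L), so W
n=10: →8(W), 6(W), 4(W), 2(W) — all W, so L
n=11: →9(W), 7(W), 5(W), 3(W) — all W, so L
n=12: →10(L), so W
n=13: →11(L), so W
n=14: →10(L), so W
n=15: →11(L), so W
n=16: →10(L), so W
n=17: →11(L), so W
n=18: →10(L), so W
n=19: →11(L), so W
n=20: →18(W), 16(W), 14(W), 12(W) — all W, so L
n=21: →19(W), 17(W), 15(W), 13(W) — all W, so L
n=22: →20(L), so W
n=23: →21(L), so W
n=24: →20(L), so W
n=25: →21(L), so W
The losing starting values of n are exactly the entries labelled L in this table (6 of them).

0, 1, 10, 11, 20, 21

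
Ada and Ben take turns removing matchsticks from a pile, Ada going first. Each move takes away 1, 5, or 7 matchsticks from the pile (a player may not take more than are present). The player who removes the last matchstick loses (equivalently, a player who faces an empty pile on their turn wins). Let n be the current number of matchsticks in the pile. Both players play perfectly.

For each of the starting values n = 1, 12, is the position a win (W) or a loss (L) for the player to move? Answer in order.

Work bottom-up. With no move the player to move wins. Otherwise the position is W if at least one move leads to an L position for the opponent, and L if every move leads to a W.
n=0: no move; the opponent has just taken the last matchstick and therefore loses → W
n=1: the only move is to 0(W), a W ⇒ L
n=2: can move to 1, which is L ⇒ W
n=3: the only move is to 2(W), a W ⇒ L
n=4: can move to 3, which is L ⇒ W
n=5: moves to 4(W), 0(W); every one is W ⇒ L
n=6: can move to 5, which is L ⇒ W
n=7: moves to 6(W), 2(W), 0(W); every one is W ⇒ L
n=8: can move to 7, which is L ⇒ W
n=9: moves to 8(W), 4(W), 2(W); every one is W ⇒ L
n=10: can move to 9, which is L ⇒ W
n=11: moves to 10(W), 6(W), 4(W); every one is W ⇒ L
n=12: can move to 11, which is L ⇒ W

1: L, 12: W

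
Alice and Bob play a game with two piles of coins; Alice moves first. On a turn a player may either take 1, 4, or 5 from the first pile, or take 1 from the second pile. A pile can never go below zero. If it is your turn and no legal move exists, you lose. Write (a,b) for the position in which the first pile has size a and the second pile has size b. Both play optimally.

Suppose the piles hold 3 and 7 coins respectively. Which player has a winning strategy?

Classify positions by backward induction: terminal positions (no move available) are L. From any other position, the mover wins iff some move reaches an L.
No move ever increases a pile, so every position that can arise here has a ≤ 3 and b ≤ 7; it is enough to label the cells with 0 ≤ a ≤ 3 and 0 ≤ b ≤ 7.
Every move lowers a or b (never raises either), so fill the grid row by row in increasing a, and left to right within a row: each cell's successors are then already labelled.
      b=0  b=1  b=2  b=3  b=4  b=5  b=6  b=7
a=0:    L    W    L    W    L    W    L    W
a=1:    W    L    W    L    W    L    W    L
a=2:    L    W    L    W    L    W    L    W
a=3:    W    L    W    L    W    L    W    L
Cells with no legal move (terminal, hence L): (0,0).
The remaining L cells, each justified by listing all of its moves:
(0,2): the only move is to (0,1)(W), a W ⇒ L
(0,4): the only move is to (0,3)(W), a W ⇒ L
(0,6): the only move is to (0,5)(W), a W ⇒ L
(1,1): moves to (0,1)(W), (1,0)(W); every one is W ⇒ L
(1,3): moves to (0,3)(W), (1,2)(W); every one is W ⇒ L
(1,5): moves to (0,5)(W), (1,4)(W); every one is W ⇒ L
(1,7): moves to (0,7)(W), (1,6)(W); every one is W ⇒ L
(2,0): the only move is to (1,0)(W), a W ⇒ L
(2,2): moves to (1,2)(W), (2,1)(W); every one is W ⇒ L
(2,4): moves to (1,4)(W), (2,3)(W); every one is W ⇒ L
(2,6): moves to (1,6)(W), (2,5)(W); every one is W ⇒ L
(3,1): moves to (2,1)(W), (3,0)(W); every one is W ⇒ L
(3,3): moves to (2,3)(W), (3,2)(W); every one is W ⇒ L
(3,5): moves to (2,5)(W), (3,4)(W); every one is W ⇒ L
(3,7): moves to (2,7)(W), (3,6)(W); every one is W ⇒ L
Every other cell has at least one move into one of the L cells above, so it is W.
Every move from (3,7) reaches a W position, so the mover loses.

Bob wins.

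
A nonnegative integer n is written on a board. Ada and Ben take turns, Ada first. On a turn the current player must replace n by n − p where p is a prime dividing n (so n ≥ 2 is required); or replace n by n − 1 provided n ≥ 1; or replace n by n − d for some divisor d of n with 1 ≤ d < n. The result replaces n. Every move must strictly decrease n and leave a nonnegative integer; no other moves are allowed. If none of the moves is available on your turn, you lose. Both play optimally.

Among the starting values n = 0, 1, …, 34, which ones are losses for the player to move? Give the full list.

Compute win/loss labels from the base case upward. A position with no move is L. Any other position is W if it can reach an L in one move, else L.
n=0: no move → L
n=1: →0(L), so W
n=2: →0(L), so W
n=3: →0(L), so W
n=4: →2(W), 3(W) — all W, so L
n=5: →0(L), so W
n=6: →4(L), so W
n=7: →0(L), so W
n=8: →4(L), so W
n=9: →6(W), 8(W) — all W, so L
n=10: →9(L), so W
n=11: →0(L), so W
n=12: →9(L), so W
n=13: →0(L), so W
n=14: →7(W), 12(W), 13(W) — all W, so L
n=15: →14(L), so W
n=16: →14(L), so W
n=17: →0(L), so W
n=18: →9(L), so W
n=19: →0(L), so W
n=20: →10(W), 15(W), 16(W), 18(W), 19(W) — all W, so L
n=21: →14(L), so W
n=22: →20(L), so W
n=23: →0(L), so W
n=24: →20(L), so W
n=25: →20(L), so W
n=26: →13(W), 24(W), 25(W) — all W, so L
n=27: →26(L), so W
n=28: →14(L), so W
n=29: →0(L), so W
n=30: →20(L), so W
n=31: →0(L), so W
n=32: →16(W), 24(W), 28(W), 30(W), 31(W) — all W, so L
n=33: →32(L), so W
n=34: →32(L), so W
The losing starting values of n are exactly the entries labelled L in this table (7 of them).

0, 4, 9, 14, 20, 26, 32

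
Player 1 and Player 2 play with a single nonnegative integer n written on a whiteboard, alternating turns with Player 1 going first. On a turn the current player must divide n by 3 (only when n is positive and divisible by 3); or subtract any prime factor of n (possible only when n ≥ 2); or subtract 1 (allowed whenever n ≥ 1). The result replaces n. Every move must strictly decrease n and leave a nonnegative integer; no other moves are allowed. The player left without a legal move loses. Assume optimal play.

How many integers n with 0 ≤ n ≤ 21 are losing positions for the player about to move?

Use the standard recursion: the mover loses at a terminal position; elsewhere, the mover wins exactly when some move hands the opponent an L position.
n=0: no move → L
n=1: W (go to 0, an L position)
n=2: W (go to 0, an L position)
n=3: W (go to 0, an L position)
n=4: L (options 2(W), 3(W) are all W)
n=5: W (go to 0, an L position)
n=6: W (go to 4, an L position)
n=7: W (go to 0, an L position)
n=8: L (options 6(W), 7(W) are all W)
n=9: W (go to 8, an L position)
n=10: W (go to 8, an L position)
n=11: W (go to 0, an L position)
n=12: W (go to 4, an L position)
n=13: W (go to 0, an L position)
n=14: L (options 7(W), 12(W), 13(W) are all W)
n=15: W (go to 14, an L position)
n=16: W (go to 14, an L position)
n=17: W (go to 0, an L position)
n=18: L (options 6(W), 15(W), 16(W), 17(W) are all W)
n=19: W (go to 0, an L position)
n=20: W (go to 18, an L position)
n=21: W (go to 14, an L position)
L entries with 0 ≤ n ≤ 21: n = 0, 4, 8, 14, 18; that makes 5.

5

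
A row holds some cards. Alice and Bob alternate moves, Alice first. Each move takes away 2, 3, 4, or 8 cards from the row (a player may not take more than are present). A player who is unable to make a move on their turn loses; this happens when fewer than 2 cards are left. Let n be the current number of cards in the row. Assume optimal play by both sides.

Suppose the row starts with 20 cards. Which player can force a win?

Classify positions by backward induction: terminal positions (no move available) are L. From any other position, the mover wins iff some move reaches an L.
n=0: no move → L
n=1: no move → L
n=2: can move to 0, which is L ⇒ W
n=3: can move to 1, which is L ⇒ W
n=4: can move to 1, which is L ⇒ W
n=5: can move to 1, which is L ⇒ W
n=6: moves to 4(W), 3(W), 2(W); every one is W ⇒ L
n=7: moves to 5(W), 4(W), 3(W); every one is W ⇒ L
n=8: can move to 6, which is L ⇒ W
n=9: can move to 7, which is L ⇒ W
n=10: can move to 7, which is L ⇒ W
n=11: can move to 7, which is L ⇒ W
n=12: moves to 10(W), 9(W), 8(W), 4(W); every one is W ⇒ L
n=13: moves to 11(W), 10(W), 9(W), 5(W); every one is W ⇒ L
n=14: can move to 12, which is L ⇒ W
n=15: can move to 13, which is L ⇒ W
n=16: can move to 13, which is L ⇒ W
n=17: can move to 13, which is L ⇒ W
n=18: moves to 16(W), 15(W), 14(W), 10(W); every one is W ⇒ L
n=19: moves to 17(W), 16(W), 15(W), 11(W); every one is W ⇒ L
n=20: can move to 18, which is L ⇒ W
From 20 Alice can remove 2, leaving 18, reaching an L position.

Alice wins.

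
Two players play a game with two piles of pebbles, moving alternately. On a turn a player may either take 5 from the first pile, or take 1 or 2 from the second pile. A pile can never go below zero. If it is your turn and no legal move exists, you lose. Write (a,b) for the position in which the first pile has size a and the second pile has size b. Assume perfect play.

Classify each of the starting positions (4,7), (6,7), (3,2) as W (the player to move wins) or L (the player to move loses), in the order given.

(4,7): W, (6,7): L, (3,2): W

Use the standard recursion: the mover loses at a terminal position; elsewhere, the mover wins exactly when some move hands the opponent an L position.
No move ever increases a pile, so every position that can arise here has a ≤ 6 and b ≤ 7; it is enough to label the cells with 0 ≤ a ≤ 6 and 0 ≤ b ≤ 7.
Every move lowers a or b (never raises either), so fill the grid row by row in increasing a, and left to right within a row: each cell's successors are then already labelled.
      b=0  b=1  b=2  b=3  b=4  b=5  b=6  b=7
a=0:    L    W    W    L    W    W    L    W
a=1:    L    W    W    L    W    W    L    W
a=2:    L    W    W    L    W    W    L    W
a=3:    L    W    W    L    W    W    L    W
a=4:    L    W    W    L    W    W    L    W
a=5:    W    L    W    W    L    W    W    L
a=6:    W    L    W    W    L    W    W    L
Cells with no legal move (terminal, hence L): (0,0), (1,0), (2,0), (3,0), (4,0).
The remaining L cells, each justified by listing all of its moves:
(0,3): →(0,2)(W), (0,1)(W) — all W, so L
(0,6): →(0,5)(W), (0,4)(W) — all W, so L
(1,3): →(1,2)(W), (1,1)(W) — all W, so L
(1,6): →(1,5)(W), (1,4)(W) — all W, so L
(2,3): →(2,2)(W), (2,1)(W) — all W, so L
(2,6): →(2,5)(W), (2,4)(W) — all W, so L
(3,3): →(3,2)(W), (3,1)(W) — all W, so L
(3,6): →(3,5)(W), (3,4)(W) — all W, so L
(4,3): →(4,2)(W), (4,1)(W) — all W, so L
(4,6): →(4,5)(W), (4,4)(W) — all W, so L
(5,1): →(0,1)(W), (5,0)(W) — all W, so L
(5,4): →(0,4)(W), (5,3)(W), (5,2)(W) — all W, so L
(5,7): →(0,7)(W), (5,6)(W), (5,5)(W) — all W, so L
(6,1): →(1,1)(W), (6,0)(W) — all W, so L
(6,4): →(1,4)(W), (6,3)(W), (6,2)(W) — all W, so L
(6,7): →(1,7)(W), (6,6)(W), (6,5)(W) — all W, so L
Every other cell has at least one move into one of the L cells above, so it is W.
(4,7): the move to (4,6) reaches an L cell, so W
(6,7): one of the L cells justified above, so L
(3,2): the move to (3,0) reaches an L cell, so W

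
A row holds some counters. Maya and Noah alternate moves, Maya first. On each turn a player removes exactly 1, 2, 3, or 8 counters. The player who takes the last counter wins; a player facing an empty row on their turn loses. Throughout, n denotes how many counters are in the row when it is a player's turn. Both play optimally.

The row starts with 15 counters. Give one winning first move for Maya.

Remove 2, leaving 13.

Work bottom-up. With no move the player to move loses. Otherwise the position is W if at least one move leads to an L position for the opponent, and L if every move leads to a W.
n=0: no move → L
n=1: can move to 0, which is L ⇒ W
n=2: can move to 0, which is L ⇒ W
n=3: can move to 0, which is L ⇒ W
n=4: moves to 3(W), 2(W), 1(W); every one is W ⇒ L
n=5: can move to 4, which is L ⇒ W
n=6: can move to 4, which is L ⇒ W
n=7: can move to 4, which is L ⇒ W
n=8: can move to 0, which is L ⇒ W
n=9: moves to 8(W), 7(W), 6(W), 1(W); every one is W ⇒ L
n=10: can move to 9, which is L ⇒ W
n=11: can move to 9, which is L ⇒ W
n=12: can move to 9, which is L ⇒ W
n=13: moves to 12(W), 11(W), 10(W), 5(W); every one is W ⇒ L
n=14: can move to 13, which is L ⇒ W
n=15: can move to 13, which is L ⇒ W
From 15, the L positions reachable in one move are: 13.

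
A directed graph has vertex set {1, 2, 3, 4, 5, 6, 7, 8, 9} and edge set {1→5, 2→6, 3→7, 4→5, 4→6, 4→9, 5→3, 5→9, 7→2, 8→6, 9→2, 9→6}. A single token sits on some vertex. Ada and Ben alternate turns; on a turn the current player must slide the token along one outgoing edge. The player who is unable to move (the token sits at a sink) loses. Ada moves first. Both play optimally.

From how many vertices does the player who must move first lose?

Use the standard recursion: the mover loses at a terminal position; elsewhere, the mover wins exactly when some move hands the opponent an L position.
Every edge goes from a vertex to one that appears earlier in the order 6, 2, 9, 7, 3, 8, 5, 4, 1, so processing vertices in that order labels each vertex after all of its successors.
6: no outgoing edge → L
2: reaches L-position 6 → W
9: reaches L-position 6 → W
7: only reaches 2(W), which is W → L
3: reaches L-position 7 → W
8: reaches L-position 6 → W
5: only reaches 3(W), 9(W), all W → L
4: reaches L-position 5 → W
1: reaches L-position 5 → W
The L vertices are 5, 6, 7; that is 3 in all.

3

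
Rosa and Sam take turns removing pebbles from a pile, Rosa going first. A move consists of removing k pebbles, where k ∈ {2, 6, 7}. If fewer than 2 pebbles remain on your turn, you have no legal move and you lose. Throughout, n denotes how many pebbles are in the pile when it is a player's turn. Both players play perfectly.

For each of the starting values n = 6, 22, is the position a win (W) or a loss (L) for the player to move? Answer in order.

6: W, 22: L

Use the standard recursion: the mover loses at a terminal position; elsewhere, the mover wins exactly when some move hands the opponent an L position.
n=0: no move → L
n=1: no move → L
n=2: →0(L), so W
n=3: →1(L), so W
n=4: →2(W) only, which is W, so L
n=5: →3(W) only, which is W, so L
n=6: →4(L), so W
n=7: →5(L), so W
n=8: →1(L), so W
n=9: →7(W), 3(W), 2(W) — all W, so L
n=10: →4(L), so W
n=11: →9(L), so W
n=12: →5(L), so W
n=13: →11(W), 7(W), 6(W) — all W, so L
n=14: →12(W), 8(W), 7(W) — all W, so L
n=15: →13(L), so W
n=16: →14(L), so W
n=17: →15(W), 11(W), 10(W) — all W, so L
n=18: →16(W), 12(W), 11(W) — all W, so L
n=19: →17(L), so W
n=20: →18(L), so W
n=21: →14(L), so W
n=22: →20(W), 16(W), 15(W) — all W, so L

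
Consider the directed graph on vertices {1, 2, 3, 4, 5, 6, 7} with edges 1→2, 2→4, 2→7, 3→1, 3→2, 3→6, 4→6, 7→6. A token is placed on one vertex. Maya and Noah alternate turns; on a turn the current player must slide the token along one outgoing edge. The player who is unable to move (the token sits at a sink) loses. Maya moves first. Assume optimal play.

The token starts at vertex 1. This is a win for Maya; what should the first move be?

Move to 2.

Build the W/L table. Terminal = L. A non-terminal position is W if it has a move to some L; otherwise it is L.
Every edge goes from a vertex to one that appears earlier in the order 5, 6, 7, 4, 2, 1, 3, so processing vertices in that order labels each vertex after all of its successors.
5: no outgoing edge → L
6: no outgoing edge → L
7: W (go to 6, an L position)
4: W (go to 6, an L position)
2: L (options 4(W), 7(W) are all W)
1: W (go to 2, an L position)
3: W (go to 2, an L position)
From 1, the L positions reachable in one move are: 2.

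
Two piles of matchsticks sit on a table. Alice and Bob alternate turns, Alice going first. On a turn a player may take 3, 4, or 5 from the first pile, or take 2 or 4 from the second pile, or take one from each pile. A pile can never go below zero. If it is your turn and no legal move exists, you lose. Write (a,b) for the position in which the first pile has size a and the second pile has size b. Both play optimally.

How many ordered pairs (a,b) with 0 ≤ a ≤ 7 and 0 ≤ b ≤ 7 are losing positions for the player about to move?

Label each position W (a win for the player to move) or L (a loss). A position with no legal move is L; any other position is W exactly when some move reaches an L, and L when every move reaches a W.
Every move lowers a or b (never raises either), so fill the grid row by row in increasing a, and left to right within a row: each cell's successors are then already labelled.
      b=0  b=1  b=2  b=3  b=4  b=5  b=6  b=7
a=0:    L    L    W    W    W    W    L    L
a=1:    L    W    W    L    W    W    L    W
a=2:    L    W    W    L    W    W    L    W
a=3:    W    W    L    L    W    W    W    W
a=4:    W    W    L    W    W    L    W    W
a=5:    W    W    L    W    W    L    W    W
a=6:    W    L    W    W    L    W    W    L
a=7:    W    L    W    W    L    W    W    L
Cells with no legal move (terminal, hence L): (0,0), (0,1), (1,0), (2,0).
The remaining L cells, each justified by listing all of its moves:
(0,6): only reaches (0,4)(W), (0,2)(W), all W → L
(0,7): only reaches (0,5)(W), (0,3)(W), all W → L
(1,3): only reaches (1,1)(W), (0,2)(W), all W → L
(1,6): only reaches (1,4)(W), (1,2)(W), (0,5)(W), all W → L
(2,3): only reaches (2,1)(W), (1,2)(W), all W → L
(2,6): only reaches (2,4)(W), (2,2)(W), (1,5)(W), all W → L
(3,2): only reaches (0,2)(W), (3,0)(W), (2,1)(W), all W → L
(3,3): only reaches (0,3)(W), (3,1)(W), (2,2)(W), all W → L
(4,2): only reaches (1,2)(W), (0,2)(W), (4,0)(W), (3,1)(W), all W → L
(4,5): only reaches (1,5)(W), (0,5)(W), (4,3)(W), (4,1)(W), (3,4)(W), all W → L
(5,2): only reaches (2,2)(W), (1,2)(W), (0,2)(W), (5,0)(W), (4,1)(W), all W → L
(5,5): only reaches (2,5)(W), (1,5)(W), (0,5)(W), (5,3)(W), (5,1)(W), (4,4)(W), all W → L
(6,1): only reaches (3,1)(W), (2,1)(W), (1,1)(W), (5,0)(W), all W → L
(6,4): only reaches (3,4)(W), (2,4)(W), (1,4)(W), (6,2)(W), (6,0)(W), (5,3)(W), all W → L
(6,7): only reaches (3,7)(W), (2,7)(W), (1,7)(W), (6,5)(W), (6,3)(W), (5,6)(W), all W → L
(7,1): only reaches (4,1)(W), (3,1)(W), (2,1)(W), (6,0)(W), all W → L
(7,4): only reaches (4,4)(W), (3,4)(W), (2,4)(W), (7,2)(W), (7,0)(W), (6,3)(W), all W → L
(7,7): only reaches (4,7)(W), (3,7)(W), (2,7)(W), (7,5)(W), (7,3)(W), (6,6)(W), all W → L
Every other cell has at least one move into one of the L cells above, so it is W.
L cells per row: a=0: 4, a=1: 3, a=2: 3, a=3: 2, a=4: 2, a=5: 2, a=6: 3, a=7: 3; total 22.

22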